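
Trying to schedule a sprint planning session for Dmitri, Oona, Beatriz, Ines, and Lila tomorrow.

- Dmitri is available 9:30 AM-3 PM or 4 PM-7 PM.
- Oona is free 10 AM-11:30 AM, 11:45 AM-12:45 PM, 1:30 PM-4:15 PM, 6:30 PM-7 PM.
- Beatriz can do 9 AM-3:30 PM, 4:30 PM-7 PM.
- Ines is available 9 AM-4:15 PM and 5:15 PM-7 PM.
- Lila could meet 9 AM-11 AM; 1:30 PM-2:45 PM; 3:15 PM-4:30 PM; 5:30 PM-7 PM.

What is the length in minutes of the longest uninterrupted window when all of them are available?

75

Dmitri ∩ Oona: 10:00-11:30, 11:45-12:45, 13:30-15:00, 16:00-16:15, 18:30-19:00.
Dmitri ∩ Oona ∩ Beatriz: 10:00-11:30, 11:45-12:45, 13:30-15:00, 18:30-19:00.
Dmitri ∩ Oona ∩ Beatriz ∩ Ines: 10:00-11:30, 11:45-12:45, 13:30-15:00, 18:30-19:00.
Dmitri ∩ Oona ∩ Beatriz ∩ Ines ∩ Lila: 10:00-11:00, 13:30-14:45, 18:30-19:00.
The longest is 13:30-14:45 at 75 minutes.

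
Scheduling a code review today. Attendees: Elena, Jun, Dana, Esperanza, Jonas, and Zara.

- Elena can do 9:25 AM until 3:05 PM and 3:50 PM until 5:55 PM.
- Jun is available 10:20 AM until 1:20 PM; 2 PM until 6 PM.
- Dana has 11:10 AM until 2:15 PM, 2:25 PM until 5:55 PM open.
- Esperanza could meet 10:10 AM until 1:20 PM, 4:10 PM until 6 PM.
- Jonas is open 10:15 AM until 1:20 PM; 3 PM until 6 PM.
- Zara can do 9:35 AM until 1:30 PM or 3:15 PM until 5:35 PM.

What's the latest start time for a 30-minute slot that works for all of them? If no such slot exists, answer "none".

17:05

Elena ∩ Jun: 10:20-13:20, 14:00-15:05, 15:50-17:55.
Elena ∩ Jun ∩ Dana: 11:10-13:20, 14:00-14:15, 14:25-15:05, 15:50-17:55.
Elena ∩ Jun ∩ Dana ∩ Esperanza: 11:10-13:20, 16:10-17:55.
Elena ∩ Jun ∩ Dana ∩ Esperanza ∩ Jonas: 11:10-13:20, 16:10-17:55.
Elena ∩ Jun ∩ Dana ∩ Esperanza ∩ Jonas ∩ Zara: 11:10-13:20, 16:10-17:35.
So the common availability across everyone is 11:10-13:20, 16:10-17:35.
The last common window of at least 30 minutes is 16:10-17:35; a 30-minute meeting can start as late as 17:05 and still end by 17:35.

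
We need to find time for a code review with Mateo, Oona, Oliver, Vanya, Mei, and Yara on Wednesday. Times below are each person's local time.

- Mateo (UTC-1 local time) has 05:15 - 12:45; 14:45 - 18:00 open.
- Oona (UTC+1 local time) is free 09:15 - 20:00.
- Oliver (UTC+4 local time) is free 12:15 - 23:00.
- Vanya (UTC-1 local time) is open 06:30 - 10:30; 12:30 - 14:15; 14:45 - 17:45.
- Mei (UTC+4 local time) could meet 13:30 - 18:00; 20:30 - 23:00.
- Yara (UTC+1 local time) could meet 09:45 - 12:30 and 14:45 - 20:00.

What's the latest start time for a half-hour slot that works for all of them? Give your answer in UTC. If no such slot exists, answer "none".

Mateo in UTC: 06:15-13:45, 15:45-19:00 (add 1h to convert from UTC-1).
Oona in UTC: 08:15-19:00 (subtract 1h to convert from UTC+1).
Oliver in UTC: 08:15-19:00 (subtract 4h to convert from UTC+4).
Vanya in UTC: 07:30-11:30, 13:30-15:15, 15:45-18:45 (add 1h to convert from UTC-1).
Mei in UTC: 09:30-14:00, 16:30-19:00 (subtract 4h to convert from UTC+4).
Yara in UTC: 08:45-11:30, 13:45-19:00 (subtract 1h to convert from UTC+1).
Mateo ∩ Oona: 08:15-13:45, 15:45-19:00.
Mateo ∩ Oona ∩ Oliver: 08:15-13:45, 15:45-19:00.
Mateo ∩ Oona ∩ Oliver ∩ Vanya: 08:15-11:30, 13:30-13:45, 15:45-18:45.
Mateo ∩ Oona ∩ Oliver ∩ Vanya ∩ Mei: 09:30-11:30, 13:30-13:45, 16:30-18:45.
Mateo ∩ Oona ∩ Oliver ∩ Vanya ∩ Mei ∩ Yara: 09:30-11:30, 16:30-18:45.
The last common window of at least 30 minutes is 16:30-18:45; a 30-minute meeting can start as late as 18:15 and still end by 18:45.

18:15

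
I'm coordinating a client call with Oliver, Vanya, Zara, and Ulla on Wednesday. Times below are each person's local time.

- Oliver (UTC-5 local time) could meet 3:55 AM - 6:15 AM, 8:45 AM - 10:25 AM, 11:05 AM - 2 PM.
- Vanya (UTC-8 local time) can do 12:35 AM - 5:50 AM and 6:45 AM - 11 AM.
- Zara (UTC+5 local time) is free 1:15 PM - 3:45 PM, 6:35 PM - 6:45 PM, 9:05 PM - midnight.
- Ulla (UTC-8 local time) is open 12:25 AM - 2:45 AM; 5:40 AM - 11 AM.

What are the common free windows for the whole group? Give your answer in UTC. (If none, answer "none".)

08:55-10:45, 16:05-19:00

Oliver in UTC: 08:55-11:15, 13:45-15:25, 16:05-19:00 (add 5h to convert from UTC-5).
Vanya in UTC: 08:35-13:50, 14:45-19:00 (add 8h to convert from UTC-8).
Zara in UTC: 08:15-10:45, 13:35-13:45, 16:05-19:00 (subtract 5h to convert from UTC+5).
Ulla in UTC: 08:25-10:45, 13:40-19:00 (add 8h to convert from UTC-8).
Oliver ∩ Vanya: 08:55-11:15, 13:45-13:50, 14:45-15:25, 16:05-19:00.
Oliver ∩ Vanya ∩ Zara: 08:55-10:45, 16:05-19:00.
Oliver ∩ Vanya ∩ Zara ∩ Ulla: 08:55-10:45, 16:05-19:00.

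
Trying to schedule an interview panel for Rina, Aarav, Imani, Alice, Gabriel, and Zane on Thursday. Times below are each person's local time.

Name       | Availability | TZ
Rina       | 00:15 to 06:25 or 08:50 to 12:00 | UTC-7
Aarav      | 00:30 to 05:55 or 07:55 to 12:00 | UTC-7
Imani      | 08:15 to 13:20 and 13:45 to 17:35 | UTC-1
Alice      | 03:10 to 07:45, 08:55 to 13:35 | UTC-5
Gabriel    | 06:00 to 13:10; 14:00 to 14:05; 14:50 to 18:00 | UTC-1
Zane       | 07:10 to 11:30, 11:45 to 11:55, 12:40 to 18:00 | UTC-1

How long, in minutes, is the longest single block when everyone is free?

Rina in UTC: 07:15-13:25, 15:50-19:00 (add 7h to convert from UTC-7).
Aarav in UTC: 07:30-12:55, 14:55-19:00 (add 7h to convert from UTC-7).
Imani in UTC: 09:15-14:20, 14:45-18:35 (add 1h to convert from UTC-1).
Alice in UTC: 08:10-12:45, 13:55-18:35 (add 5h to convert from UTC-5).
Gabriel in UTC: 07:00-14:10, 15:00-15:05, 15:50-19:00 (add 1h to convert from UTC-1).
Zane in UTC: 08:10-12:30, 12:45-12:55, 13:40-19:00 (add 1h to convert from UTC-1).
Rina ∩ Aarav: 07:30-12:55, 15:50-19:00.
Rina ∩ Aarav ∩ Imani: 09:15-12:55, 15:50-18:35.
Rina ∩ Aarav ∩ Imani ∩ Alice: 09:15-12:45, 15:50-18:35.
Rina ∩ Aarav ∩ Imani ∩ Alice ∩ Gabriel: 09:15-12:45, 15:50-18:35.
Rina ∩ Aarav ∩ Imani ∩ Alice ∩ Gabriel ∩ Zane: 09:15-12:30, 15:50-18:35.
So the common availability across everyone is 09:15-12:30, 15:50-18:35.
The longest is 09:15-12:30 at 195 minutes.

195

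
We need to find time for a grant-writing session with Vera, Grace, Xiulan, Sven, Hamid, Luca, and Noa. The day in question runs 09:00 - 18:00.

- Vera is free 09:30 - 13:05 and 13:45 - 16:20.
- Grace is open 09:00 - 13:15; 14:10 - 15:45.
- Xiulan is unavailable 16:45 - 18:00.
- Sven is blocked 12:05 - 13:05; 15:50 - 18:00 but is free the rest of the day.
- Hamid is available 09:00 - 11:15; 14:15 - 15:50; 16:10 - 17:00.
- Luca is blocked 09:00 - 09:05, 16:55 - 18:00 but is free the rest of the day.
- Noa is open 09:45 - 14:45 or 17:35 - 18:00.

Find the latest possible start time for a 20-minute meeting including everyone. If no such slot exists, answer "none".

Vera free: 09:30-13:05, 13:45-16:20.
Grace free: 09:00-13:15, 14:10-15:45.
Xiulan free: 09:00-16:45 (invert busy blocks within the working day).
Sven free: 09:00-12:05, 13:05-15:50 (invert busy blocks within the working day).
Hamid free: 09:00-11:15, 14:15-15:50, 16:10-17:00.
Luca free: 09:05-16:55 (invert busy blocks within the working day).
Noa free: 09:45-14:45, 17:35-18:00.
Vera ∩ Grace: 09:30-13:05, 14:10-15:45.
Vera ∩ Grace ∩ Xiulan: 09:30-13:05, 14:10-15:45.
Vera ∩ Grace ∩ Xiulan ∩ Sven: 09:30-12:05, 14:10-15:45.
Vera ∩ Grace ∩ Xiulan ∩ Sven ∩ Hamid: 09:30-11:15, 14:15-15:45.
Vera ∩ Grace ∩ Xiulan ∩ Sven ∩ Hamid ∩ Luca: 09:30-11:15, 14:15-15:45.
Vera ∩ Grace ∩ Xiulan ∩ Sven ∩ Hamid ∩ Luca ∩ Noa: 09:45-11:15, 14:15-14:45.
Those are the intersection windows.
The last common window of at least 20 minutes is 14:15-14:45; a 20-minute meeting can start as late as 14:25 and still end by 14:45.

14:25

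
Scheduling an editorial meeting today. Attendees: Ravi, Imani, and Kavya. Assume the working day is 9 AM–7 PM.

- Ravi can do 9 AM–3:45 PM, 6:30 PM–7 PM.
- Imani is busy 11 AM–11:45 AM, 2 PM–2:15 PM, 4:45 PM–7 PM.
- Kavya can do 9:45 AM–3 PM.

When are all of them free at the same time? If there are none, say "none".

09:45-11:00, 11:45-14:00, 14:15-15:00

Ravi free: 09:00-15:45, 18:30-19:00.
Imani free: 09:00-11:00, 11:45-14:00, 14:15-16:45 (invert busy blocks within the working day).
Kavya free: 09:45-15:00.
Ravi ∩ Imani: 09:00-11:00, 11:45-14:00, 14:15-15:45.
Ravi ∩ Imani ∩ Kavya: 09:45-11:00, 11:45-14:00, 14:15-15:00.
So the common availability across everyone is 09:45-11:00, 11:45-14:00, 14:15-15:00.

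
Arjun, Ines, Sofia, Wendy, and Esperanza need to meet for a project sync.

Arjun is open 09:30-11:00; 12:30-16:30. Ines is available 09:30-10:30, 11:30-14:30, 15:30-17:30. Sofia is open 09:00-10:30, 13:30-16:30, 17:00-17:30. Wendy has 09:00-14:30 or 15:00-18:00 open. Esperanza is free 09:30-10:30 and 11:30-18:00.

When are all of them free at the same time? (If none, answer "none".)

09:30-10:30, 13:30-14:30, 15:30-16:30

Arjun ∩ Ines: 09:30-10:30, 12:30-14:30, 15:30-16:30.
Arjun ∩ Ines ∩ Sofia: 09:30-10:30, 13:30-14:30, 15:30-16:30.
Arjun ∩ Ines ∩ Sofia ∩ Wendy: 09:30-10:30, 13:30-14:30, 15:30-16:30.
Arjun ∩ Ines ∩ Sofia ∩ Wendy ∩ Esperanza: 09:30-10:30, 13:30-14:30, 15:30-16:30.
Those are the intersection windows.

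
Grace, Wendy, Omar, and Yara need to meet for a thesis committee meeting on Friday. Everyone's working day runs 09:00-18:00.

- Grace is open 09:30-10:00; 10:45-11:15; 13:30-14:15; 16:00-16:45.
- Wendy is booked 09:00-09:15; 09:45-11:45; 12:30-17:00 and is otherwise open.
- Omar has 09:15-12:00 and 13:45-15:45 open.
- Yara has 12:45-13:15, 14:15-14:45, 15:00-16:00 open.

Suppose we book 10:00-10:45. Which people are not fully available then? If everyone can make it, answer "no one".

Grace free: 09:30-10:00, 10:45-11:15, 13:30-14:15, 16:00-16:45.
Wendy free: 09:15-09:45, 11:45-12:30, 17:00-18:00 (invert busy blocks within the working day).
Omar free: 09:15-12:00, 13:45-15:45.
Yara free: 12:45-13:15, 14:15-14:45, 15:00-16:00.
Grace: not fully free for 10:00-10:45. Wendy: not fully free for 10:00-10:45. Omar: free for 10:00-10:45. Yara: not fully free for 10:00-10:45.

Grace, Wendy, Yara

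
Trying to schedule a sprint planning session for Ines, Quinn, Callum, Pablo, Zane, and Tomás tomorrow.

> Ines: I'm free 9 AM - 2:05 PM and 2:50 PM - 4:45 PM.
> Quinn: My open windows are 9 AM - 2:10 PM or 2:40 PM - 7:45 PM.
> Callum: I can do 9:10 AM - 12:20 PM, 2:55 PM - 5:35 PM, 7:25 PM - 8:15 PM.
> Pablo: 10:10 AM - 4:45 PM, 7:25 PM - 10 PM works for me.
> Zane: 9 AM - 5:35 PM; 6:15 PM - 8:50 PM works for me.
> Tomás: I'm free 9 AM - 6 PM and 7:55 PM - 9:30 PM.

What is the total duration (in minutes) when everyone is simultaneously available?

240

Ines ∩ Quinn: 09:00-14:05, 14:50-16:45.
Ines ∩ Quinn ∩ Callum: 09:10-12:20, 14:55-16:45.
Ines ∩ Quinn ∩ Callum ∩ Pablo: 10:10-12:20, 14:55-16:45.
Ines ∩ Quinn ∩ Callum ∩ Pablo ∩ Zane: 10:10-12:20, 14:55-16:45.
Ines ∩ Quinn ∩ Callum ∩ Pablo ∩ Zane ∩ Tomás: 10:10-12:20, 14:55-16:45.
So the common availability across everyone is 10:10-12:20, 14:55-16:45.
Summing the common windows: 130 + 110 = 240 minutes.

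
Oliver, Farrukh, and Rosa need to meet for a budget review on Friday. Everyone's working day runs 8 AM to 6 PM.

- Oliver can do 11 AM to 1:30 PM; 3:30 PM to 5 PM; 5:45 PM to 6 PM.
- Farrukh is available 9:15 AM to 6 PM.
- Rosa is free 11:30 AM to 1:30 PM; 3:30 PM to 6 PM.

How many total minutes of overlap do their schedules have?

225

Oliver ∩ Farrukh: 11:00-13:30, 15:30-17:00, 17:45-18:00.
Oliver ∩ Farrukh ∩ Rosa: 11:30-13:30, 15:30-17:00, 17:45-18:00.
Summing the common windows: 120 + 90 + 15 = 225 minutes.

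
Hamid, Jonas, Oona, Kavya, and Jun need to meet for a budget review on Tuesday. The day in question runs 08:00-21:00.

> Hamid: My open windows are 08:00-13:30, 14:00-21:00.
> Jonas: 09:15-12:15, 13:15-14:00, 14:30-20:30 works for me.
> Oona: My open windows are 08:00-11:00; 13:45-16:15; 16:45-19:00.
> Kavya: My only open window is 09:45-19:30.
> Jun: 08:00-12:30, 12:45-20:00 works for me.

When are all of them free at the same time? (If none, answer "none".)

09:45-11:00, 14:30-16:15, 16:45-19:00

Hamid ∩ Jonas: 09:15-12:15, 13:15-13:30, 14:30-20:30.
Hamid ∩ Jonas ∩ Oona: 09:15-11:00, 14:30-16:15, 16:45-19:00.
Hamid ∩ Jonas ∩ Oona ∩ Kavya: 09:45-11:00, 14:30-16:15, 16:45-19:00.
Hamid ∩ Jonas ∩ Oona ∩ Kavya ∩ Jun: 09:45-11:00, 14:30-16:15, 16:45-19:00.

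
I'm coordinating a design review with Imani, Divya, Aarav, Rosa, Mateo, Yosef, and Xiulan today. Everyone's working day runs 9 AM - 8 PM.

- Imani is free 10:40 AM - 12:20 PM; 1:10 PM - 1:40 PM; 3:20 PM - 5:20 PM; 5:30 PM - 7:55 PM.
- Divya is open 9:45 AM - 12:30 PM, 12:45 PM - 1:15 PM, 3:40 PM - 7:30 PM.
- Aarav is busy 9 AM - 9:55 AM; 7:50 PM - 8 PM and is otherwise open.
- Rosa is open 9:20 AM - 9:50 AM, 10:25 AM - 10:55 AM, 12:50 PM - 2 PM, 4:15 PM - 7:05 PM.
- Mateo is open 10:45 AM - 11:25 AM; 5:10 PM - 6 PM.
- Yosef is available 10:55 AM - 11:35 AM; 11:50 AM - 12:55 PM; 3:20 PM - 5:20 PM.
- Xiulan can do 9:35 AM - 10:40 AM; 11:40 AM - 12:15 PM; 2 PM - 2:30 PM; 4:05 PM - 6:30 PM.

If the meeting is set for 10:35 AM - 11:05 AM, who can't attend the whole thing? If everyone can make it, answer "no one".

Imani free: 10:40-12:20, 13:10-13:40, 15:20-17:20, 17:30-19:55.
Divya free: 09:45-12:30, 12:45-13:15, 15:40-19:30.
Aarav free: 09:55-19:50 (invert busy blocks within the working day).
Rosa free: 09:20-09:50, 10:25-10:55, 12:50-14:00, 16:15-19:05.
Mateo free: 10:45-11:25, 17:10-18:00.
Yosef free: 10:55-11:35, 11:50-12:55, 15:20-17:20.
Xiulan free: 09:35-10:40, 11:40-12:15, 14:00-14:30, 16:05-18:30.
Imani: not fully free for 10:35-11:05. Divya: free for 10:35-11:05. Aarav: free for 10:35-11:05. Rosa: not fully free for 10:35-11:05. Mateo: not fully free for 10:35-11:05. Yosef: not fully free for 10:35-11:05. Xiulan: not fully free for 10:35-11:05.

Imani, Mateo, Rosa, Xiulan, Yosef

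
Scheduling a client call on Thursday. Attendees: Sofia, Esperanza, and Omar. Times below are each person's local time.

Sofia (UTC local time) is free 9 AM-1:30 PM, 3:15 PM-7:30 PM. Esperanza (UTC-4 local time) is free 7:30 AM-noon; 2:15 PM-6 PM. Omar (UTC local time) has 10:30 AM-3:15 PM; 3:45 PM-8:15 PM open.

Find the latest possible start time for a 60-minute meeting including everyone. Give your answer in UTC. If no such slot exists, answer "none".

18:30

Sofia in UTC: 09:00-13:30, 15:15-19:30.
Esperanza in UTC: 11:30-16:00, 18:15-22:00 (add 4h to convert from UTC-4).
Omar in UTC: 10:30-15:15, 15:45-20:15.
Sofia ∩ Esperanza: 11:30-13:30, 15:15-16:00, 18:15-19:30.
Sofia ∩ Esperanza ∩ Omar: 11:30-13:30, 15:45-16:00, 18:15-19:30.
The last common window of at least 60 minutes is 18:15-19:30; a 60-minute meeting can start as late as 18:30 and still end by 19:30.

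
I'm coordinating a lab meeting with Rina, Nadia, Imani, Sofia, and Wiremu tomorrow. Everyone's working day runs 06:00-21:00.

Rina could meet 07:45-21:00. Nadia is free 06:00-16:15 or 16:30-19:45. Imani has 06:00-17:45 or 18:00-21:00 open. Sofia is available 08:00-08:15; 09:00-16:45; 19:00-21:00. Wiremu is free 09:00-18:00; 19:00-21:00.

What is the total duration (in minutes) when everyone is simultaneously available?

Rina ∩ Nadia: 07:45-16:15, 16:30-19:45.
Rina ∩ Nadia ∩ Imani: 07:45-16:15, 16:30-17:45, 18:00-19:45.
Rina ∩ Nadia ∩ Imani ∩ Sofia: 08:00-08:15, 09:00-16:15, 16:30-16:45, 19:00-19:45.
Rina ∩ Nadia ∩ Imani ∩ Sofia ∩ Wiremu: 09:00-16:15, 16:30-16:45, 19:00-19:45.
Summing the common windows: 435 + 15 + 45 = 495 minutes.

495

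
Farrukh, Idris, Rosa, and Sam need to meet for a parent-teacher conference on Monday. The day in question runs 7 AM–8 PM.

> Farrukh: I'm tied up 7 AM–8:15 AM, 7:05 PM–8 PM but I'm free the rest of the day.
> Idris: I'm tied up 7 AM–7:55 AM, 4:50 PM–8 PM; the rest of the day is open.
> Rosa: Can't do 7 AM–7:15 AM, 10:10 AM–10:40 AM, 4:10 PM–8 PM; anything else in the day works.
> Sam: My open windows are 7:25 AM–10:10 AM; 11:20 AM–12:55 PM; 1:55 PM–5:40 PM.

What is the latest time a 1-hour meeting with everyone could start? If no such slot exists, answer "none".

15:10

Farrukh free: 08:15-19:05 (invert busy blocks within the working day).
Idris free: 07:55-16:50 (invert busy blocks within the working day).
Rosa free: 07:15-10:10, 10:40-16:10 (invert busy blocks within the working day).
Sam free: 07:25-10:10, 11:20-12:55, 13:55-17:40.
Farrukh ∩ Idris: 08:15-16:50.
Farrukh ∩ Idris ∩ Rosa: 08:15-10:10, 10:40-16:10.
Farrukh ∩ Idris ∩ Rosa ∩ Sam: 08:15-10:10, 11:20-12:55, 13:55-16:10.
The last common window of at least 60 minutes is 13:55-16:10; a 60-minute meeting can start as late as 15:10 and still end by 16:10.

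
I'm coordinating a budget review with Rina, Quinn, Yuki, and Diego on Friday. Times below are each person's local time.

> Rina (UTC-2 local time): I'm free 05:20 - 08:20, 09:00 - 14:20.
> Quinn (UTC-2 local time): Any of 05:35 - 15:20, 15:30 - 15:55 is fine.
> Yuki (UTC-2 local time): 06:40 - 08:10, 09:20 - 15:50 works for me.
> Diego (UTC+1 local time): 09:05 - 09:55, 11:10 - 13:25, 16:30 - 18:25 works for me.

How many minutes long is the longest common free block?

65

Rina in UTC: 07:20-10:20, 11:00-16:20 (add 2h to convert from UTC-2).
Quinn in UTC: 07:35-17:20, 17:30-17:55 (add 2h to convert from UTC-2).
Yuki in UTC: 08:40-10:10, 11:20-17:50 (add 2h to convert from UTC-2).
Diego in UTC: 08:05-08:55, 10:10-12:25, 15:30-17:25 (subtract 1h to convert from UTC+1).
Rina ∩ Quinn: 07:35-10:20, 11:00-16:20.
Rina ∩ Quinn ∩ Yuki: 08:40-10:10, 11:20-16:20.
Rina ∩ Quinn ∩ Yuki ∩ Diego: 08:40-08:55, 11:20-12:25, 15:30-16:20.
The longest is 11:20-12:25 at 65 minutes.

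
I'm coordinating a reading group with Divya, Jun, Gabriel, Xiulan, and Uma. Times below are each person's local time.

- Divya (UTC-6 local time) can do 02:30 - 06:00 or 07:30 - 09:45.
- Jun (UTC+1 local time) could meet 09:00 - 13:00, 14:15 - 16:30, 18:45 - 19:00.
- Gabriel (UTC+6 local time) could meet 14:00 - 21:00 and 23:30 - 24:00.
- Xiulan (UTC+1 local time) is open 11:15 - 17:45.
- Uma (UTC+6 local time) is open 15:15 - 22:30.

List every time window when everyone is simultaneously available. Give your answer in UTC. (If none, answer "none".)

Divya in UTC: 08:30-12:00, 13:30-15:45 (add 6h to convert from UTC-6).
Jun in UTC: 08:00-12:00, 13:15-15:30, 17:45-18:00 (subtract 1h to convert from UTC+1).
Gabriel in UTC: 08:00-15:00, 17:30-18:00 (subtract 6h to convert from UTC+6).
Xiulan in UTC: 10:15-16:45 (subtract 1h to convert from UTC+1).
Uma in UTC: 09:15-16:30 (subtract 6h to convert from UTC+6).
Divya ∩ Jun: 08:30-12:00, 13:30-15:30.
Divya ∩ Jun ∩ Gabriel: 08:30-12:00, 13:30-15:00.
Divya ∩ Jun ∩ Gabriel ∩ Xiulan: 10:15-12:00, 13:30-15:00.
Divya ∩ Jun ∩ Gabriel ∩ Xiulan ∩ Uma: 10:15-12:00, 13:30-15:00.
Those are the intersection windows.

10:15-12:00, 13:30-15:00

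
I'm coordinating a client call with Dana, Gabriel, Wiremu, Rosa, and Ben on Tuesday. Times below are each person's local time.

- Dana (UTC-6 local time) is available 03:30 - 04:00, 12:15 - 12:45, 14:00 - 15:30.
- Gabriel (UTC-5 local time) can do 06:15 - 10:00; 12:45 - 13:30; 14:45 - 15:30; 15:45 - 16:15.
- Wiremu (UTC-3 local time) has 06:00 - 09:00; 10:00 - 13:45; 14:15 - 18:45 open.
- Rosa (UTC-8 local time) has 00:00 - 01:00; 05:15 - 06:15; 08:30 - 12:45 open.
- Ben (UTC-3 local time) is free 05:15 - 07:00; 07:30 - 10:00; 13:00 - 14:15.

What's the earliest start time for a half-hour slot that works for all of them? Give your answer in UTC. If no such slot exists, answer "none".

none

Dana in UTC: 09:30-10:00, 18:15-18:45, 20:00-21:30 (add 6h to convert from UTC-6).
Gabriel in UTC: 11:15-15:00, 17:45-18:30, 19:45-20:30, 20:45-21:15 (add 5h to convert from UTC-5).
Wiremu in UTC: 09:00-12:00, 13:00-16:45, 17:15-21:45 (add 3h to convert from UTC-3).
Rosa in UTC: 08:00-09:00, 13:15-14:15, 16:30-20:45 (add 8h to convert from UTC-8).
Ben in UTC: 08:15-10:00, 10:30-13:00, 16:00-17:15 (add 3h to convert from UTC-3).
Dana ∩ Gabriel: 18:15-18:30, 20:00-20:30, 20:45-21:15.
Dana ∩ Gabriel ∩ Wiremu: 18:15-18:30, 20:00-20:30, 20:45-21:15.
Dana ∩ Gabriel ∩ Wiremu ∩ Rosa: 18:15-18:30, 20:00-20:30.
Dana ∩ Gabriel ∩ Wiremu ∩ Rosa ∩ Ben: ∅.
There is no time when everyone is free.
No common window is at least 30 minutes long.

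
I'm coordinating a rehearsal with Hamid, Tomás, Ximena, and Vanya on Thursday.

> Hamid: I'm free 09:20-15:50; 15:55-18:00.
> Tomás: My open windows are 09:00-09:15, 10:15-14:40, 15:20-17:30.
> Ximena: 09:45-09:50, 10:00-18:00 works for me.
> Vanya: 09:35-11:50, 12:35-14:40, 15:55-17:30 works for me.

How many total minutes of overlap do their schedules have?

315

Hamid ∩ Tomás: 10:15-14:40, 15:20-15:50, 15:55-17:30.
Hamid ∩ Tomás ∩ Ximena: 10:15-14:40, 15:20-15:50, 15:55-17:30.
Hamid ∩ Tomás ∩ Ximena ∩ Vanya: 10:15-11:50, 12:35-14:40, 15:55-17:30.
Summing the common windows: 95 + 125 + 95 = 315 minutes.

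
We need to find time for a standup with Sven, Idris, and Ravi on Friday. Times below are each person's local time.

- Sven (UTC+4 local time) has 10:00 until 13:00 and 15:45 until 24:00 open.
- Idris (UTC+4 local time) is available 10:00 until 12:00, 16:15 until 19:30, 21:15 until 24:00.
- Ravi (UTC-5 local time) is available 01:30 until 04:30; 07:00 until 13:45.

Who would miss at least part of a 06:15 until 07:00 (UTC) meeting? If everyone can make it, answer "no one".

Ravi

Sven in UTC: 06:00-09:00, 11:45-20:00 (subtract 4h to convert from UTC+4).
Idris in UTC: 06:00-08:00, 12:15-15:30, 17:15-20:00 (subtract 4h to convert from UTC+4).
Ravi in UTC: 06:30-09:30, 12:00-18:45 (add 5h to convert from UTC-5).
Sven: free for 06:15-07:00. Idris: free for 06:15-07:00. Ravi: not fully free for 06:15-07:00.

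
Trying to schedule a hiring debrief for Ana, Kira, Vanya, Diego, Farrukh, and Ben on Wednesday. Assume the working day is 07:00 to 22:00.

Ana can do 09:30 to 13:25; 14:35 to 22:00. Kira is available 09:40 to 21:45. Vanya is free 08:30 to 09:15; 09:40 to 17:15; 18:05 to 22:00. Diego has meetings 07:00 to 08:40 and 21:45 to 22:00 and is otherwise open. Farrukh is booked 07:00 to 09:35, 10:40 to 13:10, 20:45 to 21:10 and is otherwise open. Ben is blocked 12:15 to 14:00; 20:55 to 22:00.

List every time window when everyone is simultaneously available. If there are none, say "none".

09:40-10:40, 14:35-17:15, 18:05-20:45

Ana free: 09:30-13:25, 14:35-22:00.
Kira free: 09:40-21:45.
Vanya free: 08:30-09:15, 09:40-17:15, 18:05-22:00.
Diego free: 08:40-21:45 (invert busy blocks within the working day).
Farrukh free: 09:35-10:40, 13:10-20:45, 21:10-22:00 (invert busy blocks within the working day).
Ben free: 07:00-12:15, 14:00-20:55 (invert busy blocks within the working day).
Ana ∩ Kira: 09:40-13:25, 14:35-21:45.
Ana ∩ Kira ∩ Vanya: 09:40-13:25, 14:35-17:15, 18:05-21:45.
Ana ∩ Kira ∩ Vanya ∩ Diego: 09:40-13:25, 14:35-17:15, 18:05-21:45.
Ana ∩ Kira ∩ Vanya ∩ Diego ∩ Farrukh: 09:40-10:40, 13:10-13:25, 14:35-17:15, 18:05-20:45, 21:10-21:45.
Ana ∩ Kira ∩ Vanya ∩ Diego ∩ Farrukh ∩ Ben: 09:40-10:40, 14:35-17:15, 18:05-20:45.
Those are the intersection windows.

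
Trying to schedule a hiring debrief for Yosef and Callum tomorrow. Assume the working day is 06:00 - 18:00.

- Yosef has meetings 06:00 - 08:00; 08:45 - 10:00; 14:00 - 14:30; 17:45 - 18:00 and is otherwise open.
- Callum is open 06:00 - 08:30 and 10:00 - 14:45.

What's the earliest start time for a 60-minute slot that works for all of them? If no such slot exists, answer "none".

10:00

Yosef free: 08:00-08:45, 10:00-14:00, 14:30-17:45 (invert busy blocks within the working day).
Callum free: 06:00-08:30, 10:00-14:45.
Yosef ∩ Callum: 08:00-08:30, 10:00-14:00, 14:30-14:45.
The first common window of at least 60 minutes is 10:00-14:00, so the earliest start is 10:00.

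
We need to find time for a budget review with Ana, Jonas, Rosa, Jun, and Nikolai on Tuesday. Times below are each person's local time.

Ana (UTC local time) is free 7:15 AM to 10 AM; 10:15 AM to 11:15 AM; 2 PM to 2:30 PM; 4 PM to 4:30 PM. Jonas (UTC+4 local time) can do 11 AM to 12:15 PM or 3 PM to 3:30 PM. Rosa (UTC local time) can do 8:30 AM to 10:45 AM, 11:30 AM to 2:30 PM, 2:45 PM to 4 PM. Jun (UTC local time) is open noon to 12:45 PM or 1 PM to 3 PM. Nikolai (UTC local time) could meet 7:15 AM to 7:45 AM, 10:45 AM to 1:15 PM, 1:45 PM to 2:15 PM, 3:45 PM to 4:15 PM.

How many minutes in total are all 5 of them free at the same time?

Ana in UTC: 07:15-10:00, 10:15-11:15, 14:00-14:30, 16:00-16:30.
Jonas in UTC: 07:00-08:15, 11:00-11:30 (subtract 4h to convert from UTC+4).
Rosa in UTC: 08:30-10:45, 11:30-14:30, 14:45-16:00.
Jun in UTC: 12:00-12:45, 13:00-15:00.
Nikolai in UTC: 07:15-07:45, 10:45-13:15, 13:45-14:15, 15:45-16:15.
Ana ∩ Jonas: 07:15-08:15, 11:00-11:15.
Ana ∩ Jonas ∩ Rosa: ∅.
Ana ∩ Jonas ∩ Rosa ∩ Jun: ∅.
Ana ∩ Jonas ∩ Rosa ∩ Jun ∩ Nikolai: ∅.
There is no time when everyone is free.
There is no common window, so the total is 0 minutes.

0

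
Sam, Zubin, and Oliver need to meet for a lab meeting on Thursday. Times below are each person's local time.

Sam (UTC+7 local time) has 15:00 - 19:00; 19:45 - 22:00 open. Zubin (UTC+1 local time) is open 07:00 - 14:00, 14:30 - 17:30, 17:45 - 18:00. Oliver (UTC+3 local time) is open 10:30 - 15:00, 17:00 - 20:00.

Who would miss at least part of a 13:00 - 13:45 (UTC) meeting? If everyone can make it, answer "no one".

Oliver, Zubin

Sam in UTC: 08:00-12:00, 12:45-15:00 (subtract 7h to convert from UTC+7).
Zubin in UTC: 06:00-13:00, 13:30-16:30, 16:45-17:00 (subtract 1h to convert from UTC+1).
Oliver in UTC: 07:30-12:00, 14:00-17:00 (subtract 3h to convert from UTC+3).
Sam: free for 13:00-13:45. Zubin: not fully free for 13:00-13:45. Oliver: not fully free for 13:00-13:45.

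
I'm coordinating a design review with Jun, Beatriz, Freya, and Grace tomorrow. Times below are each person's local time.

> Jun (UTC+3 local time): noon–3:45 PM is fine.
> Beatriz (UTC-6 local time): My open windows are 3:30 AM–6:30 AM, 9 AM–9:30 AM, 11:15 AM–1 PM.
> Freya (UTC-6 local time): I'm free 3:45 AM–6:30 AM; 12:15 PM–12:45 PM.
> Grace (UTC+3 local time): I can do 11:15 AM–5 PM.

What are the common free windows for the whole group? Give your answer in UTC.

09:45-12:30

Jun in UTC: 09:00-12:45 (subtract 3h to convert from UTC+3).
Beatriz in UTC: 09:30-12:30, 15:00-15:30, 17:15-19:00 (add 6h to convert from UTC-6).
Freya in UTC: 09:45-12:30, 18:15-18:45 (add 6h to convert from UTC-6).
Grace in UTC: 08:15-14:00 (subtract 3h to convert from UTC+3).
Jun ∩ Beatriz: 09:30-12:30.
Jun ∩ Beatriz ∩ Freya: 09:45-12:30.
Jun ∩ Beatriz ∩ Freya ∩ Grace: 09:45-12:30.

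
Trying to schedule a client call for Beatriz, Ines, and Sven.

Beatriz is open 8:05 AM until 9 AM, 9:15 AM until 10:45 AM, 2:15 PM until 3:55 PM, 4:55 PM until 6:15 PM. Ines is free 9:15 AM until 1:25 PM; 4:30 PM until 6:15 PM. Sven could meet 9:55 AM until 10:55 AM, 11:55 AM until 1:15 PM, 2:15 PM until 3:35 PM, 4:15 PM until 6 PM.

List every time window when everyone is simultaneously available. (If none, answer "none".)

Beatriz ∩ Ines: 09:15-10:45, 16:55-18:15.
Beatriz ∩ Ines ∩ Sven: 09:55-10:45, 16:55-18:00.
So the common availability across everyone is 09:55-10:45, 16:55-18:00.

09:55-10:45, 16:55-18:00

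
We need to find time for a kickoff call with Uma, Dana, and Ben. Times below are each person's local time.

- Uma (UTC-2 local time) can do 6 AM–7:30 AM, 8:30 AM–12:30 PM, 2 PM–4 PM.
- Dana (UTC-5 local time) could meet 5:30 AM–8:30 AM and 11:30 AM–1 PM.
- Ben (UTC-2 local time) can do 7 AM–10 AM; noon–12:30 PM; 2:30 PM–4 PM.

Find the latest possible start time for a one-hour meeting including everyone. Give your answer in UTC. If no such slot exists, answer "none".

Uma in UTC: 08:00-09:30, 10:30-14:30, 16:00-18:00 (add 2h to convert from UTC-2).
Dana in UTC: 10:30-13:30, 16:30-18:00 (add 5h to convert from UTC-5).
Ben in UTC: 09:00-12:00, 14:00-14:30, 16:30-18:00 (add 2h to convert from UTC-2).
Uma ∩ Dana: 10:30-13:30, 16:30-18:00.
Uma ∩ Dana ∩ Ben: 10:30-12:00, 16:30-18:00.
The last common window of at least 60 minutes is 16:30-18:00; a 60-minute meeting can start as late as 17:00 and still end by 18:00.

17:00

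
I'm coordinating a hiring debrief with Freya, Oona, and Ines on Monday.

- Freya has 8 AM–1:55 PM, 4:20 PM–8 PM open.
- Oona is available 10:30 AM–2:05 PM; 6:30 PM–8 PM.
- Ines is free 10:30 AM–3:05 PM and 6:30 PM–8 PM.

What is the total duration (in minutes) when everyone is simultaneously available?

295

Freya ∩ Oona: 10:30-13:55, 18:30-20:00.
Freya ∩ Oona ∩ Ines: 10:30-13:55, 18:30-20:00.
Those are the intersection windows.
Summing the common windows: 205 + 90 = 295 minutes.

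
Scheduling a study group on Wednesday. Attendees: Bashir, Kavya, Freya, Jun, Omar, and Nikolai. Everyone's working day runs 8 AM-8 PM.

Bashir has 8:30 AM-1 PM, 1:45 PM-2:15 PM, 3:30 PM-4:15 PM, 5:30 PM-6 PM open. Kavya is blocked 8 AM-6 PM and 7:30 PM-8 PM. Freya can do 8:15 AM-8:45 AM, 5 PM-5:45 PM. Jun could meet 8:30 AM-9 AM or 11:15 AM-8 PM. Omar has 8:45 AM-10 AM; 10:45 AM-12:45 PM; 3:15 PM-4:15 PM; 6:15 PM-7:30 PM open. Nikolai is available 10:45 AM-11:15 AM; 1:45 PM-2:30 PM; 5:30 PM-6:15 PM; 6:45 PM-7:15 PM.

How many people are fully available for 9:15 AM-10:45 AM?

1

Bashir free: 08:30-13:00, 13:45-14:15, 15:30-16:15, 17:30-18:00.
Kavya free: 18:00-19:30 (invert busy blocks within the working day).
Freya free: 08:15-08:45, 17:00-17:45.
Jun free: 08:30-09:00, 11:15-20:00.
Omar free: 08:45-10:00, 10:45-12:45, 15:15-16:15, 18:15-19:30.
Nikolai free: 10:45-11:15, 13:45-14:30, 17:30-18:15, 18:45-19:15.
Bashir can make the full 09:15-10:45 slot — that's 1.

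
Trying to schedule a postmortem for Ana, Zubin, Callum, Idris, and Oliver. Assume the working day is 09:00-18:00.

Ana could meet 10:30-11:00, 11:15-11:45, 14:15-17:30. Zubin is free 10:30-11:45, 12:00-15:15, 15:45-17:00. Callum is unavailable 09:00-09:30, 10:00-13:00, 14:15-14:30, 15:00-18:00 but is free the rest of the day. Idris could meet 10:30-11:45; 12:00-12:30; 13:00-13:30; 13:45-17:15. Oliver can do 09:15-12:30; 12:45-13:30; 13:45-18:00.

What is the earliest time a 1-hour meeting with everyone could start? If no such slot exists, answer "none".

Ana free: 10:30-11:00, 11:15-11:45, 14:15-17:30.
Zubin free: 10:30-11:45, 12:00-15:15, 15:45-17:00.
Callum free: 09:30-10:00, 13:00-14:15, 14:30-15:00 (invert busy blocks within the working day).
Idris free: 10:30-11:45, 12:00-12:30, 13:00-13:30, 13:45-17:15.
Oliver free: 09:15-12:30, 12:45-13:30, 13:45-18:00.
Ana ∩ Zubin: 10:30-11:00, 11:15-11:45, 14:15-15:15, 15:45-17:00.
Ana ∩ Zubin ∩ Callum: 14:30-15:00.
Ana ∩ Zubin ∩ Callum ∩ Idris: 14:30-15:00.
Ana ∩ Zubin ∩ Callum ∩ Idris ∩ Oliver: 14:30-15:00.
No common window is at least 60 minutes long.

none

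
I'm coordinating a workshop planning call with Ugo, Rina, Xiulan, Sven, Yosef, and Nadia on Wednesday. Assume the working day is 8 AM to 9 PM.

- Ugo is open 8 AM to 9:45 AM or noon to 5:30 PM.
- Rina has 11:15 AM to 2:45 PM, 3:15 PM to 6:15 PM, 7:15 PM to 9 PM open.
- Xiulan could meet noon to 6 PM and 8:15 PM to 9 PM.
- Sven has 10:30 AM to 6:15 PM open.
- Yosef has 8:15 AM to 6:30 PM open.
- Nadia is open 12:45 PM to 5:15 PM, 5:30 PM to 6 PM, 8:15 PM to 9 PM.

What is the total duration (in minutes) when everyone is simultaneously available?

Ugo ∩ Rina: 12:00-14:45, 15:15-17:30.
Ugo ∩ Rina ∩ Xiulan: 12:00-14:45, 15:15-17:30.
Ugo ∩ Rina ∩ Xiulan ∩ Sven: 12:00-14:45, 15:15-17:30.
Ugo ∩ Rina ∩ Xiulan ∩ Sven ∩ Yosef: 12:00-14:45, 15:15-17:30.
Ugo ∩ Rina ∩ Xiulan ∩ Sven ∩ Yosef ∩ Nadia: 12:45-14:45, 15:15-17:15.
Summing the common windows: 120 + 120 = 240 minutes.

240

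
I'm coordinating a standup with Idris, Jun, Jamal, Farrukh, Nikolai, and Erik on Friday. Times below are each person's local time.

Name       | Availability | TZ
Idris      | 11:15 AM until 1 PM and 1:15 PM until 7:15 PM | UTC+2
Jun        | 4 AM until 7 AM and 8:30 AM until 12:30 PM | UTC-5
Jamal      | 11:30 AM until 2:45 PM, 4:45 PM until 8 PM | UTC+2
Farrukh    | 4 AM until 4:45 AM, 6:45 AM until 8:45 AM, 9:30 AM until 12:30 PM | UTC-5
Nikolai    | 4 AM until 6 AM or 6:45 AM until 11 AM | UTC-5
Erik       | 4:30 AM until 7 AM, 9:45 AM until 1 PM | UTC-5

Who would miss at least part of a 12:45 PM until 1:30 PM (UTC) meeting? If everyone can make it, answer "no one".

Erik, Jamal, Jun

Idris in UTC: 09:15-11:00, 11:15-17:15 (subtract 2h to convert from UTC+2).
Jun in UTC: 09:00-12:00, 13:30-17:30 (add 5h to convert from UTC-5).
Jamal in UTC: 09:30-12:45, 14:45-18:00 (subtract 2h to convert from UTC+2).
Farrukh in UTC: 09:00-09:45, 11:45-13:45, 14:30-17:30 (add 5h to convert from UTC-5).
Nikolai in UTC: 09:00-11:00, 11:45-16:00 (add 5h to convert from UTC-5).
Erik in UTC: 09:30-12:00, 14:45-18:00 (add 5h to convert from UTC-5).
Idris: free for 12:45-13:30. Jun: not fully free for 12:45-13:30. Jamal: not fully free for 12:45-13:30. Farrukh: free for 12:45-13:30. Nikolai: free for 12:45-13:30. Erik: not fully free for 12:45-13:30.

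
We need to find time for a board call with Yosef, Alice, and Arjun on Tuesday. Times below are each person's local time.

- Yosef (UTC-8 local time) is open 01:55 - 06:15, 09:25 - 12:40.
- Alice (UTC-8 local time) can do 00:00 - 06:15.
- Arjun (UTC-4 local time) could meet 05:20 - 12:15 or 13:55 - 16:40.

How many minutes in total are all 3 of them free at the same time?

Yosef in UTC: 09:55-14:15, 17:25-20:40 (add 8h to convert from UTC-8).
Alice in UTC: 08:00-14:15 (add 8h to convert from UTC-8).
Arjun in UTC: 09:20-16:15, 17:55-20:40 (add 4h to convert from UTC-4).
Yosef ∩ Alice: 09:55-14:15.
Yosef ∩ Alice ∩ Arjun: 09:55-14:15.
That's a single block of 260 minutes.

260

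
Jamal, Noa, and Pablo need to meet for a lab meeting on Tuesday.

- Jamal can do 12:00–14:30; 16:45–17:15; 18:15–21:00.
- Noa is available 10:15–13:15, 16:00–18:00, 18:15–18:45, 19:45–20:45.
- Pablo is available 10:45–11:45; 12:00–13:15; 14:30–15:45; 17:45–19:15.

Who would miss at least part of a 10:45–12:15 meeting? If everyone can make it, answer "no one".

Jamal: not fully free for 10:45-12:15. Noa: free for 10:45-12:15. Pablo: not fully free for 10:45-12:15.

Jamal, Pablo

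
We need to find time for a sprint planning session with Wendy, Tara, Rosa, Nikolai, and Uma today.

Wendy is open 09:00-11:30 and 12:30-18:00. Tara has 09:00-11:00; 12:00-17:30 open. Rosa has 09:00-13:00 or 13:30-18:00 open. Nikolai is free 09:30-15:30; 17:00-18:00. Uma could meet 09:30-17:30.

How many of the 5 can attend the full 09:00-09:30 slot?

Wendy, Tara, and Rosa can make the full 09:00-09:30 slot — that's 3.

3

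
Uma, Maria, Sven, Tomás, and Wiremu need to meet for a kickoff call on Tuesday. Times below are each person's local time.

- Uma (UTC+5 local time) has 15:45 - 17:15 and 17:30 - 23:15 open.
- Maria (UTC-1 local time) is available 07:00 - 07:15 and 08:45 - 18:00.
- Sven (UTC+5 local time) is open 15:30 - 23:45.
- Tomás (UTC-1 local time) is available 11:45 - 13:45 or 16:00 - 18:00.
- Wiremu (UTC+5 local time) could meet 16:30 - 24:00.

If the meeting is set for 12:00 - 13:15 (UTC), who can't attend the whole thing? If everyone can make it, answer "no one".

Uma in UTC: 10:45-12:15, 12:30-18:15 (subtract 5h to convert from UTC+5).
Maria in UTC: 08:00-08:15, 09:45-19:00 (add 1h to convert from UTC-1).
Sven in UTC: 10:30-18:45 (subtract 5h to convert from UTC+5).
Tomás in UTC: 12:45-14:45, 17:00-19:00 (add 1h to convert from UTC-1).
Wiremu in UTC: 11:30-19:00 (subtract 5h to convert from UTC+5).
Uma: not fully free for 12:00-13:15. Maria: free for 12:00-13:15. Sven: free for 12:00-13:15. Tomás: not fully free for 12:00-13:15. Wiremu: free for 12:00-13:15.

Tomás, Uma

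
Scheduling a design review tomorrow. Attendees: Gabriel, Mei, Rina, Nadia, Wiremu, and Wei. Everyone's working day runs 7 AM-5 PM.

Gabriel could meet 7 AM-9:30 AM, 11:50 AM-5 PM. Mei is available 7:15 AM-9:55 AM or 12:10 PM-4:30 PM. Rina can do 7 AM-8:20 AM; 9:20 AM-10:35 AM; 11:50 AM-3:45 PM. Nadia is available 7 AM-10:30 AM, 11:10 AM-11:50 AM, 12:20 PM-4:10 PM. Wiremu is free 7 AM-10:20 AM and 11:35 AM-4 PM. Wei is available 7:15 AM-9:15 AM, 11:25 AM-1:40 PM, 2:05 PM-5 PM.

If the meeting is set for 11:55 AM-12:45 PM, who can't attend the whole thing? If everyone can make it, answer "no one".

Gabriel: free for 11:55-12:45. Mei: not fully free for 11:55-12:45. Rina: free for 11:55-12:45. Nadia: not fully free for 11:55-12:45. Wiremu: free for 11:55-12:45. Wei: free for 11:55-12:45.

Mei, Nadia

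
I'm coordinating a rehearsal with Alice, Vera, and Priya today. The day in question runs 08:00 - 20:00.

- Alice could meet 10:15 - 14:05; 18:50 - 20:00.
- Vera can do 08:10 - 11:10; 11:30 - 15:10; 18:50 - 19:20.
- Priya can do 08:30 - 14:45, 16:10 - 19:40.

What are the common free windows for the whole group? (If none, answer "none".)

10:15-11:10, 11:30-14:05, 18:50-19:20

Alice ∩ Vera: 10:15-11:10, 11:30-14:05, 18:50-19:20.
Alice ∩ Vera ∩ Priya: 10:15-11:10, 11:30-14:05, 18:50-19:20.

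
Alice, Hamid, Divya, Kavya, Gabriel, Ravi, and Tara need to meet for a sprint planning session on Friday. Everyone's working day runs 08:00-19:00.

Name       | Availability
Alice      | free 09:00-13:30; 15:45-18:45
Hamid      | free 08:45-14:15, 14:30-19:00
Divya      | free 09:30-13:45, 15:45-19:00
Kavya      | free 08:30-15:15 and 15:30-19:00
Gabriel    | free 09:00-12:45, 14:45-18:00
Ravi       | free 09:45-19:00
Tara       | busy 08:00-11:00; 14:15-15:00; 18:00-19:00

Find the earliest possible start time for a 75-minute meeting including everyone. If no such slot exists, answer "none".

Alice free: 09:00-13:30, 15:45-18:45.
Hamid free: 08:45-14:15, 14:30-19:00.
Divya free: 09:30-13:45, 15:45-19:00.
Kavya free: 08:30-15:15, 15:30-19:00.
Gabriel free: 09:00-12:45, 14:45-18:00.
Ravi free: 09:45-19:00.
Tara free: 11:00-14:15, 15:00-18:00 (invert busy blocks within the working day).
Alice ∩ Hamid: 09:00-13:30, 15:45-18:45.
Alice ∩ Hamid ∩ Divya: 09:30-13:30, 15:45-18:45.
Alice ∩ Hamid ∩ Divya ∩ Kavya: 09:30-13:30, 15:45-18:45.
Alice ∩ Hamid ∩ Divya ∩ Kavya ∩ Gabriel: 09:30-12:45, 15:45-18:00.
Alice ∩ Hamid ∩ Divya ∩ Kavya ∩ Gabriel ∩ Ravi: 09:45-12:45, 15:45-18:00.
Alice ∩ Hamid ∩ Divya ∩ Kavya ∩ Gabriel ∩ Ravi ∩ Tara: 11:00-12:45, 15:45-18:00.
The first common window of at least 75 minutes is 11:00-12:45, so the earliest start is 11:00.

11:00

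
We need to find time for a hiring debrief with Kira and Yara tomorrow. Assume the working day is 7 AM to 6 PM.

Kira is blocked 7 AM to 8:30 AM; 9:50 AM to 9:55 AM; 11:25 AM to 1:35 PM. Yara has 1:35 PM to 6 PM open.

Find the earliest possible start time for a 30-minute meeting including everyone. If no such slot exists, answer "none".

Kira free: 08:30-09:50, 09:55-11:25, 13:35-18:00 (invert busy blocks within the working day).
Yara free: 13:35-18:00.
Kira ∩ Yara: 13:35-18:00.
The first common window of at least 30 minutes is 13:35-18:00, so the earliest start is 13:35.

13:35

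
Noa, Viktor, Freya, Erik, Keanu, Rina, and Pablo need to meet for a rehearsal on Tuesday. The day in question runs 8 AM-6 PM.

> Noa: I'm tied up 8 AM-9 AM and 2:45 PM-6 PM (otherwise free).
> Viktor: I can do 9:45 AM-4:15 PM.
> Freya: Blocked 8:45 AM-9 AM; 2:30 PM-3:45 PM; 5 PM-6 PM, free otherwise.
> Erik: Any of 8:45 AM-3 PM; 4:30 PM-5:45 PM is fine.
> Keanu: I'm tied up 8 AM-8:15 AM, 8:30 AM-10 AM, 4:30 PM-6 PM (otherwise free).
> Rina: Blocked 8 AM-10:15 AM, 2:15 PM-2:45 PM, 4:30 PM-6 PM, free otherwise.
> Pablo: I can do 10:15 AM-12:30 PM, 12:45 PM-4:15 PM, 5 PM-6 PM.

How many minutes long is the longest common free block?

Noa free: 09:00-14:45 (invert busy blocks within the working day).
Viktor free: 09:45-16:15.
Freya free: 08:00-08:45, 09:00-14:30, 15:45-17:00 (invert busy blocks within the working day).
Erik free: 08:45-15:00, 16:30-17:45.
Keanu free: 08:15-08:30, 10:00-16:30 (invert busy blocks within the working day).
Rina free: 10:15-14:15, 14:45-16:30 (invert busy blocks within the working day).
Pablo free: 10:15-12:30, 12:45-16:15, 17:00-18:00.
Noa ∩ Viktor: 09:45-14:45.
Noa ∩ Viktor ∩ Freya: 09:45-14:30.
Noa ∩ Viktor ∩ Freya ∩ Erik: 09:45-14:30.
Noa ∩ Viktor ∩ Freya ∩ Erik ∩ Keanu: 10:00-14:30.
Noa ∩ Viktor ∩ Freya ∩ Erik ∩ Keanu ∩ Rina: 10:15-14:15.
Noa ∩ Viktor ∩ Freya ∩ Erik ∩ Keanu ∩ Rina ∩ Pablo: 10:15-12:30, 12:45-14:15.
The longest is 10:15-12:30 at 135 minutes.

135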